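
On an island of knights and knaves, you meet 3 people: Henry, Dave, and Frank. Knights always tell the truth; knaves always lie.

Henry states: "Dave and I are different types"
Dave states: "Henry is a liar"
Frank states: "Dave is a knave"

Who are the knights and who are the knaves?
Henry is a knight.
Dave is a knave.
Frank is a knight.

Verification:
- Henry (knight) says "Dave and I are different types" - this is TRUE because Henry is a knight and Dave is a knave.
- Dave (knave) says "Henry is a liar" - this is FALSE (a lie) because Henry is a knight.
- Frank (knight) says "Dave is a knave" - this is TRUE because Dave is a knave.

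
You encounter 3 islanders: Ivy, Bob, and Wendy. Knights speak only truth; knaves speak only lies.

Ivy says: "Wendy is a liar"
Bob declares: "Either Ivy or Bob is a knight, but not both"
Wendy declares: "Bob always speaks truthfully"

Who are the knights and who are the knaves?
Ivy is a knave.
Bob is a knight.
Wendy is a knight.

Verification:
- Ivy (knave) says "Wendy is a liar" - this is FALSE (a lie) because Wendy is a knight.
- Bob (knight) says "Either Ivy or Bob is a knight, but not both" - this is TRUE because Ivy is a knave and Bob is a knight.
- Wendy (knight) says "Bob always speaks truthfully" - this is TRUE because Bob is a knight.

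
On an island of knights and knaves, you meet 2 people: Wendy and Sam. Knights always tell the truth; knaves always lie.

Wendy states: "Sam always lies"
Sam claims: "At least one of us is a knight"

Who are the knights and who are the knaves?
Wendy is a knave.
Sam is a knight.

Verification:
- Wendy (knave) says "Sam always lies" - this is FALSE (a lie) because Sam is a knight.
- Sam (knight) says "At least one of us is a knight" - this is TRUE because Sam is a knight.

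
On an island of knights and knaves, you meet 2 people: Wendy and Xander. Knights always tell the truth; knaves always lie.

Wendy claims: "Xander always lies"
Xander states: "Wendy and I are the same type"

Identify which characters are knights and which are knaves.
Wendy is a knight.
Xander is a knave.

Verification:
- Wendy (knight) says "Xander always lies" - this is TRUE because Xander is a knave.
- Xander (knave) says "Wendy and I are the same type" - this is FALSE (a lie) because Xander is a knave and Wendy is a knight.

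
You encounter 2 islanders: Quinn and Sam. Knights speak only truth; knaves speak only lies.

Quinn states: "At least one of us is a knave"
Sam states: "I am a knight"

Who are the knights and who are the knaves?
Quinn is a knight.
Sam is a knave.

Verification:
- Quinn (knight) says "At least one of us is a knave" - this is TRUE because Sam is a knave.
- Sam (knave) says "I am a knight" - this is FALSE (a lie) because Sam is a knave.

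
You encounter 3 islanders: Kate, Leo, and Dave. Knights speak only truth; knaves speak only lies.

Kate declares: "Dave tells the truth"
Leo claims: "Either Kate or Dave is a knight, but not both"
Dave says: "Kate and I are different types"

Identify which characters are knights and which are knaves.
Kate is a knave.
Leo is a knave.
Dave is a knave.

Verification:
- Kate (knave) says "Dave tells the truth" - this is FALSE (a lie) because Dave is a knave.
- Leo (knave) says "Either Kate or Dave is a knight, but not both" - this is FALSE (a lie) because Kate is a knave and Dave is a knave.
- Dave (knave) says "Kate and I are different types" - this is FALSE (a lie) because Dave is a knave and Kate is a knave.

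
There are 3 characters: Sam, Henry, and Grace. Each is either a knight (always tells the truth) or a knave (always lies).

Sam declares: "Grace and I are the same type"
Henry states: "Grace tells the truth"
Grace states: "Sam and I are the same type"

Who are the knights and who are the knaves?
Sam is a knight.
Henry is a knight.
Grace is a knight.

Verification:
- Sam (knight) says "Grace and I are the same type" - this is TRUE because Sam is a knight and Grace is a knight.
- Henry (knight) says "Grace tells the truth" - this is TRUE because Grace is a knight.
- Grace (knight) says "Sam and I are the same type" - this is TRUE because Grace is a knight and Sam is a knight.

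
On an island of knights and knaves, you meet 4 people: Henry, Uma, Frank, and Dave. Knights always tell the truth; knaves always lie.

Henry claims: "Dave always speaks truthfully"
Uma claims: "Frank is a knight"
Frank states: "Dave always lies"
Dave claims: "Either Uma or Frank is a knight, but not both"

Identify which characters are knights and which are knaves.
Henry is a knave.
Uma is a knight.
Frank is a knight.
Dave is a knave.

Verification:
- Henry (knave) says "Dave always speaks truthfully" - this is FALSE (a lie) because Dave is a knave.
- Uma (knight) says "Frank is a knight" - this is TRUE because Frank is a knight.
- Frank (knight) says "Dave always lies" - this is TRUE because Dave is a knave.
- Dave (knave) says "Either Uma or Frank is a knight, but not both" - this is FALSE (a lie) because Uma is a knight and Frank is a knight.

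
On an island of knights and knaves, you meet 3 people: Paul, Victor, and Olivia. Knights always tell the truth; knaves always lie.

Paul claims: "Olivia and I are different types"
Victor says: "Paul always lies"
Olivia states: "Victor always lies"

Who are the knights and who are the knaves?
Paul is a knave.
Victor is a knight.
Olivia is a knave.

Verification:
- Paul (knave) says "Olivia and I are different types" - this is FALSE (a lie) because Paul is a knave and Olivia is a knave.
- Victor (knight) says "Paul always lies" - this is TRUE because Paul is a knave.
- Olivia (knave) says "Victor always lies" - this is FALSE (a lie) because Victor is a knight.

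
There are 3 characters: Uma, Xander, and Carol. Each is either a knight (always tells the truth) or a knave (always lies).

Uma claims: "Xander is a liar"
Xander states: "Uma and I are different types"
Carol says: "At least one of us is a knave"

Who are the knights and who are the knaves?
Uma is a knave.
Xander is a knight.
Carol is a knight.

Verification:
- Uma (knave) says "Xander is a liar" - this is FALSE (a lie) because Xander is a knight.
- Xander (knight) says "Uma and I are different types" - this is TRUE because Xander is a knight and Uma is a knave.
- Carol (knight) says "At least one of us is a knave" - this is TRUE because Uma is a knave.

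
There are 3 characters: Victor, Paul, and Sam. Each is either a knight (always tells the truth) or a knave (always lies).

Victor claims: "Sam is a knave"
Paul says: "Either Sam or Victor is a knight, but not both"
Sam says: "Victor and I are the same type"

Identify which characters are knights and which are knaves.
Victor is a knight.
Paul is a knight.
Sam is a knave.

Verification:
- Victor (knight) says "Sam is a knave" - this is TRUE because Sam is a knave.
- Paul (knight) says "Either Sam or Victor is a knight, but not both" - this is TRUE because Sam is a knave and Victor is a knight.
- Sam (knave) says "Victor and I are the same type" - this is FALSE (a lie) because Sam is a knave and Victor is a knight.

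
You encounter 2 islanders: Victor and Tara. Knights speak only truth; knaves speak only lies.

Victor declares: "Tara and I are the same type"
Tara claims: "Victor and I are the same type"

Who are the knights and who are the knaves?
Victor is a knight.
Tara is a knight.

Verification:
- Victor (knight) says "Tara and I are the same type" - this is TRUE because Victor is a knight and Tara is a knight.
- Tara (knight) says "Victor and I are the same type" - this is TRUE because Tara is a knight and Victor is a knight.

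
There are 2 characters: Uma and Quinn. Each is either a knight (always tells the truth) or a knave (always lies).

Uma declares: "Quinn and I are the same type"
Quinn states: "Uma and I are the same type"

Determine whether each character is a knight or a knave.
Uma is a knight.
Quinn is a knight.

Verification:
- Uma (knight) says "Quinn and I are the same type" - this is TRUE because Uma is a knight and Quinn is a knight.
- Quinn (knight) says "Uma and I are the same type" - this is TRUE because Quinn is a knight and Uma is a knight.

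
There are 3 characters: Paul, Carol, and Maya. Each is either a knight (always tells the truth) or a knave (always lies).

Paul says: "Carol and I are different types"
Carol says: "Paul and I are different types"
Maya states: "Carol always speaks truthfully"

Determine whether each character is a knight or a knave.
Paul is a knave.
Carol is a knave.
Maya is a knave.

Verification:
- Paul (knave) says "Carol and I are different types" - this is FALSE (a lie) because Paul is a knave and Carol is a knave.
- Carol (knave) says "Paul and I are different types" - this is FALSE (a lie) because Carol is a knave and Paul is a knave.
- Maya (knave) says "Carol always speaks truthfully" - this is FALSE (a lie) because Carol is a knave.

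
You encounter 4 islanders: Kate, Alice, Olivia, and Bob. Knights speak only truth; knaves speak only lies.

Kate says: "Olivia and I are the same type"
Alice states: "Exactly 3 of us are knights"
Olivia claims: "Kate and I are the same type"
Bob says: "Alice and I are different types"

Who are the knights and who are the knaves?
Kate is a knight.
Alice is a knave.
Olivia is a knight.
Bob is a knave.

Verification:
- Kate (knight) says "Olivia and I are the same type" - this is TRUE because Kate is a knight and Olivia is a knight.
- Alice (knave) says "Exactly 3 of us are knights" - this is FALSE (a lie) because there are 2 knights.
- Olivia (knight) says "Kate and I are the same type" - this is TRUE because Olivia is a knight and Kate is a knight.
- Bob (knave) says "Alice and I are different types" - this is FALSE (a lie) because Bob is a knave and Alice is a knave.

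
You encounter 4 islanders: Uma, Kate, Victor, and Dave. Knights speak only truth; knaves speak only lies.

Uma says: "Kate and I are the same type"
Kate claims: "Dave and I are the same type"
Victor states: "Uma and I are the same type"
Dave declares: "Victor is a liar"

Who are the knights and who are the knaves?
Uma is a knight.
Kate is a knight.
Victor is a knave.
Dave is a knight.

Verification:
- Uma (knight) says "Kate and I are the same type" - this is TRUE because Uma is a knight and Kate is a knight.
- Kate (knight) says "Dave and I are the same type" - this is TRUE because Kate is a knight and Dave is a knight.
- Victor (knave) says "Uma and I are the same type" - this is FALSE (a lie) because Victor is a knave and Uma is a knight.
- Dave (knight) says "Victor is a liar" - this is TRUE because Victor is a knave.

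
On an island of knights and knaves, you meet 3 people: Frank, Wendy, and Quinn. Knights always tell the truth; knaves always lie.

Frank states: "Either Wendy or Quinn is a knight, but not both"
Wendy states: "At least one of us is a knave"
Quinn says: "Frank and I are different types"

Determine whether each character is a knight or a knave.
Frank is a knave.
Wendy is a knight.
Quinn is a knight.

Verification:
- Frank (knave) says "Either Wendy or Quinn is a knight, but not both" - this is FALSE (a lie) because Wendy is a knight and Quinn is a knight.
- Wendy (knight) says "At least one of us is a knave" - this is TRUE because Frank is a knave.
- Quinn (knight) says "Frank and I are different types" - this is TRUE because Quinn is a knight and Frank is a knave.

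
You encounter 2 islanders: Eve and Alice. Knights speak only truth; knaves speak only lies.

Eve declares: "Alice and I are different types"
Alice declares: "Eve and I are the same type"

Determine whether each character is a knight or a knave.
Eve is a knight.
Alice is a knave.

Verification:
- Eve (knight) says "Alice and I are different types" - this is TRUE because Eve is a knight and Alice is a knave.
- Alice (knave) says "Eve and I are the same type" - this is FALSE (a lie) because Alice is a knave and Eve is a knight.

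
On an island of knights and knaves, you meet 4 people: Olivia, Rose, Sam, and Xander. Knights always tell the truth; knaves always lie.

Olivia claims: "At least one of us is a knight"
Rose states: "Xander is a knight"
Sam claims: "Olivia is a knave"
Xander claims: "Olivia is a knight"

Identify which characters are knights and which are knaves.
Olivia is a knight.
Rose is a knight.
Sam is a knave.
Xander is a knight.

Verification:
- Olivia (knight) says "At least one of us is a knight" - this is TRUE because Olivia, Rose, and Xander are knights.
- Rose (knight) says "Xander is a knight" - this is TRUE because Xander is a knight.
- Sam (knave) says "Olivia is a knave" - this is FALSE (a lie) because Olivia is a knight.
- Xander (knight) says "Olivia is a knight" - this is TRUE because Olivia is a knight.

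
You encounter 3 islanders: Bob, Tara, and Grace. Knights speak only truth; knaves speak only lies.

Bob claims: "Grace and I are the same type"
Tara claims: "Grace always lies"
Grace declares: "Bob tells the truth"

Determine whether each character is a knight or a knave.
Bob is a knight.
Tara is a knave.
Grace is a knight.

Verification:
- Bob (knight) says "Grace and I are the same type" - this is TRUE because Bob is a knight and Grace is a knight.
- Tara (knave) says "Grace always lies" - this is FALSE (a lie) because Grace is a knight.
- Grace (knight) says "Bob tells the truth" - this is TRUE because Bob is a knight.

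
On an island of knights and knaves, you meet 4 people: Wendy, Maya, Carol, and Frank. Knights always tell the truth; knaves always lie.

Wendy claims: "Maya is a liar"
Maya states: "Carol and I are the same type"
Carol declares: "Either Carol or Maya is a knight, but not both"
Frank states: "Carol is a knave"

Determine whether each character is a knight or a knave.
Wendy is a knight.
Maya is a knave.
Carol is a knight.
Frank is a knave.

Verification:
- Wendy (knight) says "Maya is a liar" - this is TRUE because Maya is a knave.
- Maya (knave) says "Carol and I are the same type" - this is FALSE (a lie) because Maya is a knave and Carol is a knight.
- Carol (knight) says "Either Carol or Maya is a knight, but not both" - this is TRUE because Carol is a knight and Maya is a knave.
- Frank (knave) says "Carol is a knave" - this is FALSE (a lie) because Carol is a knight.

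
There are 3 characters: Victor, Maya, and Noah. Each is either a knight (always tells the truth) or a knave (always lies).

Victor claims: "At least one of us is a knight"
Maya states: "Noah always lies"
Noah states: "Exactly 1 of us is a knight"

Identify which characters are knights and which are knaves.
Victor is a knight.
Maya is a knight.
Noah is a knave.

Verification:
- Victor (knight) says "At least one of us is a knight" - this is TRUE because Victor and Maya are knights.
- Maya (knight) says "Noah always lies" - this is TRUE because Noah is a knave.
- Noah (knave) says "Exactly 1 of us is a knight" - this is FALSE (a lie) because there are 2 knights.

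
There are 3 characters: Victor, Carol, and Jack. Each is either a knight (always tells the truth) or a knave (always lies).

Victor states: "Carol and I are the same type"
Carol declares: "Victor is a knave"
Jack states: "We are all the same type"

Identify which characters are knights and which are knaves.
Victor is a knave.
Carol is a knight.
Jack is a knave.

Verification:
- Victor (knave) says "Carol and I are the same type" - this is FALSE (a lie) because Victor is a knave and Carol is a knight.
- Carol (knight) says "Victor is a knave" - this is TRUE because Victor is a knave.
- Jack (knave) says "We are all the same type" - this is FALSE (a lie) because Carol is a knight and Victor and Jack are knaves.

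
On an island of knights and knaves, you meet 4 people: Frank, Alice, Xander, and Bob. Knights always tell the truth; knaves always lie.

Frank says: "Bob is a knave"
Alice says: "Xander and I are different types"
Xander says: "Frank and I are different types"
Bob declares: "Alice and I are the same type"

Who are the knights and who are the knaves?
Frank is a knave.
Alice is a knight.
Xander is a knave.
Bob is a knight.

Verification:
- Frank (knave) says "Bob is a knave" - this is FALSE (a lie) because Bob is a knight.
- Alice (knight) says "Xander and I are different types" - this is TRUE because Alice is a knight and Xander is a knave.
- Xander (knave) says "Frank and I are different types" - this is FALSE (a lie) because Xander is a knave and Frank is a knave.
- Bob (knight) says "Alice and I are the same type" - this is TRUE because Bob is a knight and Alice is a knight.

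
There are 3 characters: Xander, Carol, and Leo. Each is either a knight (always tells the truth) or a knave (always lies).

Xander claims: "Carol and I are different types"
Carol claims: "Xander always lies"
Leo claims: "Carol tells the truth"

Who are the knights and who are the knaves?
Xander is a knight.
Carol is a knave.
Leo is a knave.

Verification:
- Xander (knight) says "Carol and I are different types" - this is TRUE because Xander is a knight and Carol is a knave.
- Carol (knave) says "Xander always lies" - this is FALSE (a lie) because Xander is a knight.
- Leo (knave) says "Carol tells the truth" - this is FALSE (a lie) because Carol is a knave.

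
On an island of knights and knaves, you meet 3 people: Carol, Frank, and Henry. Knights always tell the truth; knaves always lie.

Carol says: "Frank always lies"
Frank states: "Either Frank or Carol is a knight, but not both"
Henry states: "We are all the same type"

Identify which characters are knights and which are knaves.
Carol is a knave.
Frank is a knight.
Henry is a knave.

Verification:
- Carol (knave) says "Frank always lies" - this is FALSE (a lie) because Frank is a knight.
- Frank (knight) says "Either Frank or Carol is a knight, but not both" - this is TRUE because Frank is a knight and Carol is a knave.
- Henry (knave) says "We are all the same type" - this is FALSE (a lie) because Frank is a knight and Carol and Henry are knaves.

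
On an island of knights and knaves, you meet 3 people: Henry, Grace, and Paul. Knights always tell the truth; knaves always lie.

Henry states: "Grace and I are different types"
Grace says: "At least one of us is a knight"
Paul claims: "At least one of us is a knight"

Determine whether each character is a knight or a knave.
Henry is a knave.
Grace is a knave.
Paul is a knave.

Verification:
- Henry (knave) says "Grace and I are different types" - this is FALSE (a lie) because Henry is a knave and Grace is a knave.
- Grace (knave) says "At least one of us is a knight" - this is FALSE (a lie) because no one is a knight.
- Paul (knave) says "At least one of us is a knight" - this is FALSE (a lie) because no one is a knight.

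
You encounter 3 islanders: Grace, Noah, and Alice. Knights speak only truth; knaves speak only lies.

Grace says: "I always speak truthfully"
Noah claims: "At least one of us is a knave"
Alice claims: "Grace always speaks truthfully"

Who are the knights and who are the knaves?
Grace is a knave.
Noah is a knight.
Alice is a knave.

Verification:
- Grace (knave) says "I always speak truthfully" - this is FALSE (a lie) because Grace is a knave.
- Noah (knight) says "At least one of us is a knave" - this is TRUE because Grace and Alice are knaves.
- Alice (knave) says "Grace always speaks truthfully" - this is FALSE (a lie) because Grace is a knave.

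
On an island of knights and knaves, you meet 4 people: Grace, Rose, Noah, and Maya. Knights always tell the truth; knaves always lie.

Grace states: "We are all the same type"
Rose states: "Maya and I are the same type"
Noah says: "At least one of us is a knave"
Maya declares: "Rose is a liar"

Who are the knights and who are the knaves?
Grace is a knave.
Rose is a knave.
Noah is a knight.
Maya is a knight.

Verification:
- Grace (knave) says "We are all the same type" - this is FALSE (a lie) because Noah and Maya are knights and Grace and Rose are knaves.
- Rose (knave) says "Maya and I are the same type" - this is FALSE (a lie) because Rose is a knave and Maya is a knight.
- Noah (knight) says "At least one of us is a knave" - this is TRUE because Grace and Rose are knaves.
- Maya (knight) says "Rose is a liar" - this is TRUE because Rose is a knave.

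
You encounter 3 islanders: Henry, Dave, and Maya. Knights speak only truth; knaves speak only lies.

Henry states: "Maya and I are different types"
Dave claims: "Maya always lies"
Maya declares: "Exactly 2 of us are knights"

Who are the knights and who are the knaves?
Henry is a knave.
Dave is a knight.
Maya is a knave.

Verification:
- Henry (knave) says "Maya and I are different types" - this is FALSE (a lie) because Henry is a knave and Maya is a knave.
- Dave (knight) says "Maya always lies" - this is TRUE because Maya is a knave.
- Maya (knave) says "Exactly 2 of us are knights" - this is FALSE (a lie) because there are 1 knights.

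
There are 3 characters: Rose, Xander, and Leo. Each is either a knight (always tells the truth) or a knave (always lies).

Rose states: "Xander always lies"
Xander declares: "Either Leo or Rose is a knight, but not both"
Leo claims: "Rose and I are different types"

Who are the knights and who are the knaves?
Rose is a knave.
Xander is a knight.
Leo is a knight.

Verification:
- Rose (knave) says "Xander always lies" - this is FALSE (a lie) because Xander is a knight.
- Xander (knight) says "Either Leo or Rose is a knight, but not both" - this is TRUE because Leo is a knight and Rose is a knave.
- Leo (knight) says "Rose and I are different types" - this is TRUE because Leo is a knight and Rose is a knave.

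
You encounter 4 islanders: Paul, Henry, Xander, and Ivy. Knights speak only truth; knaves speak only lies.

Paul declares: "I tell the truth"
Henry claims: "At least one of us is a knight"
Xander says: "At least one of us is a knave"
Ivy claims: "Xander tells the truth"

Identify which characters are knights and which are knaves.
Paul is a knave.
Henry is a knight.
Xander is a knight.
Ivy is a knight.

Verification:
- Paul (knave) says "I tell the truth" - this is FALSE (a lie) because Paul is a knave.
- Henry (knight) says "At least one of us is a knight" - this is TRUE because Henry, Xander, and Ivy are knights.
- Xander (knight) says "At least one of us is a knave" - this is TRUE because Paul is a knave.
- Ivy (knight) says "Xander tells the truth" - this is TRUE because Xander is a knight.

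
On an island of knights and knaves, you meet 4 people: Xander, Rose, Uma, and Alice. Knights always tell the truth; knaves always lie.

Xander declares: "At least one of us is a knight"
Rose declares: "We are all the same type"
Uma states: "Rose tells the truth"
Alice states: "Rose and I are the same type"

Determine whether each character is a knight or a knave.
Xander is a knight.
Rose is a knight.
Uma is a knight.
Alice is a knight.

Verification:
- Xander (knight) says "At least one of us is a knight" - this is TRUE because Xander, Rose, Uma, and Alice are knights.
- Rose (knight) says "We are all the same type" - this is TRUE because Xander, Rose, Uma, and Alice are knights.
- Uma (knight) says "Rose tells the truth" - this is TRUE because Rose is a knight.
- Alice (knight) says "Rose and I are the same type" - this is TRUE because Alice is a knight and Rose is a knight.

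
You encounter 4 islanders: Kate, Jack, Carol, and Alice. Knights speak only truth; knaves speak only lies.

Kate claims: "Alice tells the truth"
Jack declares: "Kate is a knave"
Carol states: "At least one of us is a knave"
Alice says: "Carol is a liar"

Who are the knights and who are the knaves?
Kate is a knave.
Jack is a knight.
Carol is a knight.
Alice is a knave.

Verification:
- Kate (knave) says "Alice tells the truth" - this is FALSE (a lie) because Alice is a knave.
- Jack (knight) says "Kate is a knave" - this is TRUE because Kate is a knave.
- Carol (knight) says "At least one of us is a knave" - this is TRUE because Kate and Alice are knaves.
- Alice (knave) says "Carol is a liar" - this is FALSE (a lie) because Carol is a knight.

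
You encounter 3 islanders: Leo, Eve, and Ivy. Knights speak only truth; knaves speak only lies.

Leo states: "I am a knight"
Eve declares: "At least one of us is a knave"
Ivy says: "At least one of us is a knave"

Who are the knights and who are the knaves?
Leo is a knave.
Eve is a knight.
Ivy is a knight.

Verification:
- Leo (knave) says "I am a knight" - this is FALSE (a lie) because Leo is a knave.
- Eve (knight) says "At least one of us is a knave" - this is TRUE because Leo is a knave.
- Ivy (knight) says "At least one of us is a knave" - this is TRUE because Leo is a knave.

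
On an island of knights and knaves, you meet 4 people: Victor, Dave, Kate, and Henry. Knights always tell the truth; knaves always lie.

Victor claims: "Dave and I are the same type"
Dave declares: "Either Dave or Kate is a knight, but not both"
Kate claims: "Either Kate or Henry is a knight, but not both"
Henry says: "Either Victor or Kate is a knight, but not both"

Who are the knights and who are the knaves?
Victor is a knave.
Dave is a knight.
Kate is a knave.
Henry is a knave.

Verification:
- Victor (knave) says "Dave and I are the same type" - this is FALSE (a lie) because Victor is a knave and Dave is a knight.
- Dave (knight) says "Either Dave or Kate is a knight, but not both" - this is TRUE because Dave is a knight and Kate is a knave.
- Kate (knave) says "Either Kate or Henry is a knight, but not both" - this is FALSE (a lie) because Kate is a knave and Henry is a knave.
- Henry (knave) says "Either Victor or Kate is a knight, but not both" - this is FALSE (a lie) because Victor is a knave and Kate is a knave.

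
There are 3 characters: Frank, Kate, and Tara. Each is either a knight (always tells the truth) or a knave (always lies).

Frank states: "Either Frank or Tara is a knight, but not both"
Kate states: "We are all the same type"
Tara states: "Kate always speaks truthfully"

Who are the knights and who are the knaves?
Frank is a knight.
Kate is a knave.
Tara is a knave.

Verification:
- Frank (knight) says "Either Frank or Tara is a knight, but not both" - this is TRUE because Frank is a knight and Tara is a knave.
- Kate (knave) says "We are all the same type" - this is FALSE (a lie) because Frank is a knight and Kate and Tara are knaves.
- Tara (knave) says "Kate always speaks truthfully" - this is FALSE (a lie) because Kate is a knave.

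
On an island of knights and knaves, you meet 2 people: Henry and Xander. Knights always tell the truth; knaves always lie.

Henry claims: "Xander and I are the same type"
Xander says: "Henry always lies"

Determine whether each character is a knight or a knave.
Henry is a knave.
Xander is a knight.

Verification:
- Henry (knave) says "Xander and I are the same type" - this is FALSE (a lie) because Henry is a knave and Xander is a knight.
- Xander (knight) says "Henry always lies" - this is TRUE because Henry is a knave.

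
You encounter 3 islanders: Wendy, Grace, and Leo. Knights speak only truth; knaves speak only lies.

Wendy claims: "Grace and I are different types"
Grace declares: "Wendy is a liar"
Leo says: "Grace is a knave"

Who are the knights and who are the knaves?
Wendy is a knight.
Grace is a knave.
Leo is a knight.

Verification:
- Wendy (knight) says "Grace and I are different types" - this is TRUE because Wendy is a knight and Grace is a knave.
- Grace (knave) says "Wendy is a liar" - this is FALSE (a lie) because Wendy is a knight.
- Leo (knight) says "Grace is a knave" - this is TRUE because Grace is a knave.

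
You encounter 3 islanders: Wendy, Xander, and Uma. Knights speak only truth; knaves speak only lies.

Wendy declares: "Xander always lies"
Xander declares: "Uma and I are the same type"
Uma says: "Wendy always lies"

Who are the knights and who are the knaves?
Wendy is a knave.
Xander is a knight.
Uma is a knight.

Verification:
- Wendy (knave) says "Xander always lies" - this is FALSE (a lie) because Xander is a knight.
- Xander (knight) says "Uma and I are the same type" - this is TRUE because Xander is a knight and Uma is a knight.
- Uma (knight) says "Wendy always lies" - this is TRUE because Wendy is a knave.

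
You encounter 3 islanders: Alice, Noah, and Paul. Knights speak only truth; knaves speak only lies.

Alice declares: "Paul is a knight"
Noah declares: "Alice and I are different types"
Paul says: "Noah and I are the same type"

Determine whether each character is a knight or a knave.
Alice is a knave.
Noah is a knight.
Paul is a knave.

Verification:
- Alice (knave) says "Paul is a knight" - this is FALSE (a lie) because Paul is a knave.
- Noah (knight) says "Alice and I are different types" - this is TRUE because Noah is a knight and Alice is a knave.
- Paul (knave) says "Noah and I are the same type" - this is FALSE (a lie) because Paul is a knave and Noah is a knight.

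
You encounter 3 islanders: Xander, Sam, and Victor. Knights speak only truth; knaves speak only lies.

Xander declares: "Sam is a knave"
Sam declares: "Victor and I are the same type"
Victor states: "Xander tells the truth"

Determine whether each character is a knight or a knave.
Xander is a knight.
Sam is a knave.
Victor is a knight.

Verification:
- Xander (knight) says "Sam is a knave" - this is TRUE because Sam is a knave.
- Sam (knave) says "Victor and I are the same type" - this is FALSE (a lie) because Sam is a knave and Victor is a knight.
- Victor (knight) says "Xander tells the truth" - this is TRUE because Xander is a knight.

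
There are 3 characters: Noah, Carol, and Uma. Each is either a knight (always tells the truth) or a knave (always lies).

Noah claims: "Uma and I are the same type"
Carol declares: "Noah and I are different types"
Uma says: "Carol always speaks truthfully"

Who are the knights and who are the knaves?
Noah is a knave.
Carol is a knight.
Uma is a knight.

Verification:
- Noah (knave) says "Uma and I are the same type" - this is FALSE (a lie) because Noah is a knave and Uma is a knight.
- Carol (knight) says "Noah and I are different types" - this is TRUE because Carol is a knight and Noah is a knave.
- Uma (knight) says "Carol always speaks truthfully" - this is TRUE because Carol is a knight.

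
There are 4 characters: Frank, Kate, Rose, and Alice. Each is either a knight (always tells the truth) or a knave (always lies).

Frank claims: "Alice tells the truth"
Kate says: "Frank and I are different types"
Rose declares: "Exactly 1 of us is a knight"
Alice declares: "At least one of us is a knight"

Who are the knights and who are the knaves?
Frank is a knave.
Kate is a knave.
Rose is a knave.
Alice is a knave.

Verification:
- Frank (knave) says "Alice tells the truth" - this is FALSE (a lie) because Alice is a knave.
- Kate (knave) says "Frank and I are different types" - this is FALSE (a lie) because Kate is a knave and Frank is a knave.
- Rose (knave) says "Exactly 1 of us is a knight" - this is FALSE (a lie) because there are 0 knights.
- Alice (knave) says "At least one of us is a knight" - this is FALSE (a lie) because no one is a knight.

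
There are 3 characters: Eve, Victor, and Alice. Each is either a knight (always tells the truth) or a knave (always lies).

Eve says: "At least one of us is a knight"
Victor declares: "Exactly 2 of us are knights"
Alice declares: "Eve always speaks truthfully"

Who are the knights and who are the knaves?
Eve is a knave.
Victor is a knave.
Alice is a knave.

Verification:
- Eve (knave) says "At least one of us is a knight" - this is FALSE (a lie) because no one is a knight.
- Victor (knave) says "Exactly 2 of us are knights" - this is FALSE (a lie) because there are 0 knights.
- Alice (knave) says "Eve always speaks truthfully" - this is FALSE (a lie) because Eve is a knave.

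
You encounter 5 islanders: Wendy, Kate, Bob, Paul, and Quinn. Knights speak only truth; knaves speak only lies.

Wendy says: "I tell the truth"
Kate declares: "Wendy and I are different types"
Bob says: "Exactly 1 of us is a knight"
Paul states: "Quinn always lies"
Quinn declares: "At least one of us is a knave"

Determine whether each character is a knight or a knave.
Wendy is a knave.
Kate is a knight.
Bob is a knave.
Paul is a knave.
Quinn is a knight.

Verification:
- Wendy (knave) says "I tell the truth" - this is FALSE (a lie) because Wendy is a knave.
- Kate (knight) says "Wendy and I are different types" - this is TRUE because Kate is a knight and Wendy is a knave.
- Bob (knave) says "Exactly 1 of us is a knight" - this is FALSE (a lie) because there are 2 knights.
- Paul (knave) says "Quinn always lies" - this is FALSE (a lie) because Quinn is a knight.
- Quinn (knight) says "At least one of us is a knave" - this is TRUE because Wendy, Bob, and Paul are knaves.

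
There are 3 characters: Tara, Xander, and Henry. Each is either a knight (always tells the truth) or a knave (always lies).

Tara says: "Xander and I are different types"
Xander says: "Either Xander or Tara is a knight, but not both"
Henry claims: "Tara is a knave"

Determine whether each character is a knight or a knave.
Tara is a knave.
Xander is a knave.
Henry is a knight.

Verification:
- Tara (knave) says "Xander and I are different types" - this is FALSE (a lie) because Tara is a knave and Xander is a knave.
- Xander (knave) says "Either Xander or Tara is a knight, but not both" - this is FALSE (a lie) because Xander is a knave and Tara is a knave.
- Henry (knight) says "Tara is a knave" - this is TRUE because Tara is a knave.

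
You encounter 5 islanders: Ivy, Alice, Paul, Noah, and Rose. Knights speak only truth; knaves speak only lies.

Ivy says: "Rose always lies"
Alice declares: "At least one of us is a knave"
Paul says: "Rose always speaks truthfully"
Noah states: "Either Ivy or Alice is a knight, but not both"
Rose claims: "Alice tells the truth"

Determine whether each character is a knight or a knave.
Ivy is a knave.
Alice is a knight.
Paul is a knight.
Noah is a knight.
Rose is a knight.

Verification:
- Ivy (knave) says "Rose always lies" - this is FALSE (a lie) because Rose is a knight.
- Alice (knight) says "At least one of us is a knave" - this is TRUE because Ivy is a knave.
- Paul (knight) says "Rose always speaks truthfully" - this is TRUE because Rose is a knight.
- Noah (knight) says "Either Ivy or Alice is a knight, but not both" - this is TRUE because Ivy is a knave and Alice is a knight.
- Rose (knight) says "Alice tells the truth" - this is TRUE because Alice is a knight.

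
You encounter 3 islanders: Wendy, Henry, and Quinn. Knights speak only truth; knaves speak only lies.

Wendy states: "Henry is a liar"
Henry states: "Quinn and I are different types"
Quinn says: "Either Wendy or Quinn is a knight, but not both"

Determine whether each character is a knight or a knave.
Wendy is a knave.
Henry is a knight.
Quinn is a knave.

Verification:
- Wendy (knave) says "Henry is a liar" - this is FALSE (a lie) because Henry is a knight.
- Henry (knight) says "Quinn and I are different types" - this is TRUE because Henry is a knight and Quinn is a knave.
- Quinn (knave) says "Either Wendy or Quinn is a knight, but not both" - this is FALSE (a lie) because Wendy is a knave and Quinn is a knave.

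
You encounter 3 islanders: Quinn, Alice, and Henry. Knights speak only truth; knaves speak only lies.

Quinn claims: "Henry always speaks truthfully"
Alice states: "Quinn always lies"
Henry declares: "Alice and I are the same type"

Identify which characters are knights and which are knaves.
Quinn is a knave.
Alice is a knight.
Henry is a knave.

Verification:
- Quinn (knave) says "Henry always speaks truthfully" - this is FALSE (a lie) because Henry is a knave.
- Alice (knight) says "Quinn always lies" - this is TRUE because Quinn is a knave.
- Henry (knave) says "Alice and I are the same type" - this is FALSE (a lie) because Henry is a knave and Alice is a knight.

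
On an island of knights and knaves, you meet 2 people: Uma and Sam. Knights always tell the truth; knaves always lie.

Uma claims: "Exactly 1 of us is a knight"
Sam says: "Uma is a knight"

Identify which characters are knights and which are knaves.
Uma is a knave.
Sam is a knave.

Verification:
- Uma (knave) says "Exactly 1 of us is a knight" - this is FALSE (a lie) because there are 0 knights.
- Sam (knave) says "Uma is a knight" - this is FALSE (a lie) because Uma is a knave.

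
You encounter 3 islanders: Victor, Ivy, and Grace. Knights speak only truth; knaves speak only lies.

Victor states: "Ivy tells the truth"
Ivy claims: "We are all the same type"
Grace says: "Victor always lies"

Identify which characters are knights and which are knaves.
Victor is a knave.
Ivy is a knave.
Grace is a knight.

Verification:
- Victor (knave) says "Ivy tells the truth" - this is FALSE (a lie) because Ivy is a knave.
- Ivy (knave) says "We are all the same type" - this is FALSE (a lie) because Grace is a knight and Victor and Ivy are knaves.
- Grace (knight) says "Victor always lies" - this is TRUE because Victor is a knave.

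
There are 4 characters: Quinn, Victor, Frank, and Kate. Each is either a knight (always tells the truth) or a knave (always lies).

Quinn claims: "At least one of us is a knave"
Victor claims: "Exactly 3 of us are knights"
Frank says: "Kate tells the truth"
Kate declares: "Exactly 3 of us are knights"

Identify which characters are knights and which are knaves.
Quinn is a knight.
Victor is a knave.
Frank is a knave.
Kate is a knave.

Verification:
- Quinn (knight) says "At least one of us is a knave" - this is TRUE because Victor, Frank, and Kate are knaves.
- Victor (knave) says "Exactly 3 of us are knights" - this is FALSE (a lie) because there are 1 knights.
- Frank (knave) says "Kate tells the truth" - this is FALSE (a lie) because Kate is a knave.
- Kate (knave) says "Exactly 3 of us are knights" - this is FALSE (a lie) because there are 1 knights.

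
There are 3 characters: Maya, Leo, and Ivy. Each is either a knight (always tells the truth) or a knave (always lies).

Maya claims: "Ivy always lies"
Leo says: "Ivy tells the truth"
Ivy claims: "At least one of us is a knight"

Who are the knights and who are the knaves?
Maya is a knave.
Leo is a knight.
Ivy is a knight.

Verification:
- Maya (knave) says "Ivy always lies" - this is FALSE (a lie) because Ivy is a knight.
- Leo (knight) says "Ivy tells the truth" - this is TRUE because Ivy is a knight.
- Ivy (knight) says "At least one of us is a knight" - this is TRUE because Leo and Ivy are knights.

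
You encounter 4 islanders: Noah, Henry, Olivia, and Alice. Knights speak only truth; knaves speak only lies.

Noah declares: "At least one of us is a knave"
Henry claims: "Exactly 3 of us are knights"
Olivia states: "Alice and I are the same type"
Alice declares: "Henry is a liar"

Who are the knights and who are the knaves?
Noah is a knight.
Henry is a knave.
Olivia is a knave.
Alice is a knight.

Verification:
- Noah (knight) says "At least one of us is a knave" - this is TRUE because Henry and Olivia are knaves.
- Henry (knave) says "Exactly 3 of us are knights" - this is FALSE (a lie) because there are 2 knights.
- Olivia (knave) says "Alice and I are the same type" - this is FALSE (a lie) because Olivia is a knave and Alice is a knight.
- Alice (knight) says "Henry is a liar" - this is TRUE because Henry is a knave.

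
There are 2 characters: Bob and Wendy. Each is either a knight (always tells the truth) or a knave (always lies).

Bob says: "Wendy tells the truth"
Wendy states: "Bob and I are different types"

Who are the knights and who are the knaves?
Bob is a knave.
Wendy is a knave.

Verification:
- Bob (knave) says "Wendy tells the truth" - this is FALSE (a lie) because Wendy is a knave.
- Wendy (knave) says "Bob and I are different types" - this is FALSE (a lie) because Wendy is a knave and Bob is a knave.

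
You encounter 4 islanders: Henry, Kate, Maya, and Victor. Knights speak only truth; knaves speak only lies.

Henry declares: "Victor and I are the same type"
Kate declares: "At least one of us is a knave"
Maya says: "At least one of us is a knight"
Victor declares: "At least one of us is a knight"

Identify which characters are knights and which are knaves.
Henry is a knave.
Kate is a knight.
Maya is a knight.
Victor is a knight.

Verification:
- Henry (knave) says "Victor and I are the same type" - this is FALSE (a lie) because Henry is a knave and Victor is a knight.
- Kate (knight) says "At least one of us is a knave" - this is TRUE because Henry is a knave.
- Maya (knight) says "At least one of us is a knight" - this is TRUE because Kate, Maya, and Victor are knights.
- Victor (knight) says "At least one of us is a knight" - this is TRUE because Kate, Maya, and Victor are knights.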